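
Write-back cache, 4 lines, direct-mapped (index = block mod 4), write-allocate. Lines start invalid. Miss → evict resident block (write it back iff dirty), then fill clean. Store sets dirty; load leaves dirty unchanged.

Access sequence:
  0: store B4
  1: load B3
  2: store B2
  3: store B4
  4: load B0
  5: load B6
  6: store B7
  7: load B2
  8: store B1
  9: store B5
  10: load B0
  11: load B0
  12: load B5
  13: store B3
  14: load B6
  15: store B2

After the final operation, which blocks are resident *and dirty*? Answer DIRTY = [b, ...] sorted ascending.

DIRTY = [2, 3, 5]

0: W B4 → L0 miss [D]
1: R B3 → L3 miss [-]
2: W B2 → L2 miss [D]
3: W B4 → L0 hit [D]
4: R B0 → L0 miss wb→B4 [-]
5: R B6 → L2 miss wb→B2 [-]
6: W B7 → L3 miss [D]
7: R B2 → L2 miss [-]
8: W B1 → L1 miss [D]
9: W B5 → L1 miss wb→B1 [D]
10: R B0 → L0 hit [-]
11: R B0 → L0 hit [-]
12: R B5 → L1 hit [D]
13: W B3 → L3 miss wb→B7 [D]
14: R B6 → L2 miss [-]
15: W B2 → L2 miss [D]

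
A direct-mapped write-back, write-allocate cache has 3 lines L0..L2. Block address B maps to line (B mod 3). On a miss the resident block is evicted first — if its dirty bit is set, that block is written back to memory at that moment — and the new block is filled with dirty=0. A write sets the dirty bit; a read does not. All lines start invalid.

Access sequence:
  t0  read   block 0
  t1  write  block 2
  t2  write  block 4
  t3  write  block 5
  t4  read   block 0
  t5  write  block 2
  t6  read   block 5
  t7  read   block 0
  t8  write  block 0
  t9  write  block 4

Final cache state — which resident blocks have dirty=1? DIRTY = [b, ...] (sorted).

DIRTY = [0, 4]

0: R B0 -> L0 miss  d=-]
1: W B2 -> L2 miss  d=D]
2: W B4 -> L1 miss  d=D]
3: W B5 -> L2 miss wb->B2  d=D]
4: R B0 -> L0 hit  d=-]
5: W B2 -> L2 miss wb->B5  d=D]
6: R B5 -> L2 miss wb->B2  d=-]
7: R B0 -> L0 hit  d=-]
8: W B0 -> L0 hit  d=D]
9: W B4 -> L1 hit  d=D]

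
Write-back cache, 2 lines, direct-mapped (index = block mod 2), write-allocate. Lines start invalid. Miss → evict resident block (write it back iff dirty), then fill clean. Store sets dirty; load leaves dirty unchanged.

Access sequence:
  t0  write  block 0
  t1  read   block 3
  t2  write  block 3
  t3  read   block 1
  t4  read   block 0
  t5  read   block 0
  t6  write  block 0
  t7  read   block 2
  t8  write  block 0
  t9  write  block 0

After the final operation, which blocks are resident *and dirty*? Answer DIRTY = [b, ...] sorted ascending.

DIRTY = [0]

0: W B0 -> L0 miss  d=D]
1: R B3 -> L1 miss  d=-]
2: W B3 -> L1 hit  d=D]
3: R B1 -> L1 miss wb->B3  d=-]
4: R B0 -> L0 hit  d=D]
5: R B0 -> L0 hit  d=D]
6: W B0 -> L0 hit  d=D]
7: R B2 -> L0 miss wb->B0  d=-]
8: W B0 -> L0 miss  d=D]
9: W B0 -> L0 hit  d=D]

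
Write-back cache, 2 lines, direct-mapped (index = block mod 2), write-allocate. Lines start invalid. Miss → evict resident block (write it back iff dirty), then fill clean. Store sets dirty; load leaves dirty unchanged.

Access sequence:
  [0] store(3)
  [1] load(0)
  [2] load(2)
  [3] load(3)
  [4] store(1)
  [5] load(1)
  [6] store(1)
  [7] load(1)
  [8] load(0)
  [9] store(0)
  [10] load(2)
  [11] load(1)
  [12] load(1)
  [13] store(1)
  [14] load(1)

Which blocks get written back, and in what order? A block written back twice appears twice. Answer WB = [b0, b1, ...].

WB = [3, 0]

  0 | W B3 → L1 miss [D]
  1 | R B0 → L0 miss [-]
  2 | R B2 → L0 miss [-]
  3 | R B3 → L1 hit [D]
  4 | W B1 → L1 miss wb→B3 [D]
  5 | R B1 → L1 hit [D]
  6 | W B1 → L1 hit [D]
  7 | R B1 → L1 hit [D]
  8 | R B0 → L0 miss [-]
  9 | W B0 → L0 hit [D]
  10 | R B2 → L0 miss wb→B0 [-]
  11 | R B1 → L1 hit [D]
  12 | R B1 → L1 hit [D]
  13 | W B1 → L1 hit [D]
  14 | R B1 → L1 hit [D]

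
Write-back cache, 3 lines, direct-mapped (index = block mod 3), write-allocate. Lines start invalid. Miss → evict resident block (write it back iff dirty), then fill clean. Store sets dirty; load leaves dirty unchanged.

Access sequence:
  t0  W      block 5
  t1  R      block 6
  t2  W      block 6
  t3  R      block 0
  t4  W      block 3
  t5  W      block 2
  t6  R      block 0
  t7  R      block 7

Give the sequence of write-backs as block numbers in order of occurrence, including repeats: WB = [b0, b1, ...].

0: W B5 -> L2 miss  d=D]
1: R B6 -> L0 miss  d=-]
2: W B6 -> L0 hit  d=D]
3: R B0 -> L0 miss wb->B6  d=-]
4: W B3 -> L0 miss  d=D]
5: W B2 -> L2 miss wb->B5  d=D]
6: R B0 -> L0 miss wb->B3  d=-]
7: R B7 -> L1 miss  d=-]

WB = [6, 5, 3]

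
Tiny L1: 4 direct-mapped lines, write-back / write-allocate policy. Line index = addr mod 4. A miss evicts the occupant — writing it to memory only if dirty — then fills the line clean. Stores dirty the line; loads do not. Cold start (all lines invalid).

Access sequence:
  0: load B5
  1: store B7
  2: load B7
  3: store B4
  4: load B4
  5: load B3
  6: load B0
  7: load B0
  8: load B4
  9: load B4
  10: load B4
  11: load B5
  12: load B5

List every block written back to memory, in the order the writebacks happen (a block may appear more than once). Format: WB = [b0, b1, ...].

WB = [7, 4]

0: R B5 → L1 miss [-]
1: W B7 → L3 miss [D]
2: R B7 → L3 hit [D]
3: W B4 → L0 miss [D]
4: R B4 → L0 hit [D]
5: R B3 → L3 miss wb→B7 [-]
6: R B0 → L0 miss wb→B4 [-]
7: R B0 → L0 hit [-]
8: R B4 → L0 miss [-]
9: R B4 → L0 hit [-]
10: R B4 → L0 hit [-]
11: R B5 → L1 hit [-]
12: R B5 → L1 hit [-]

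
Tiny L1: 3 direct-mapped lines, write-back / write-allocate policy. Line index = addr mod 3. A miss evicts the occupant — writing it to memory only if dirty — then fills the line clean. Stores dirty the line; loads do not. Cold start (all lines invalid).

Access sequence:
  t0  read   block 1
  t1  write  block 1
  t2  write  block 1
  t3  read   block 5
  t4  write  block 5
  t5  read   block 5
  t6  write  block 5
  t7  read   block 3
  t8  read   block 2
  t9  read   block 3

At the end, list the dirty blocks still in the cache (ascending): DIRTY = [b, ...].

0: R B1 → L1 miss [-]
1: W B1 → L1 hit [D]
2: W B1 → L1 hit [D]
3: R B5 → L2 miss [-]
4: W B5 → L2 hit [D]
5: R B5 → L2 hit [D]
6: W B5 → L2 hit [D]
7: R B3 → L0 miss [-]
8: R B2 → L2 miss wb→B5 [-]
9: R B3 → L0 hit [-]

DIRTY = [1]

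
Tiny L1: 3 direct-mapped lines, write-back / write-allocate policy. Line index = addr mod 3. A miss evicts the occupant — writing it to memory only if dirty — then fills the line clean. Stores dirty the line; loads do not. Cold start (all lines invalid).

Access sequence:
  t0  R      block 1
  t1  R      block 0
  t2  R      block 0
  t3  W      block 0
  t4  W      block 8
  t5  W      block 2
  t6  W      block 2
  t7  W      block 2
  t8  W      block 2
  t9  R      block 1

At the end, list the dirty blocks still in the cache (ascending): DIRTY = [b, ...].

  0 | R B1 → L1 miss [-]
  1 | R B0 → L0 miss [-]
  2 | R B0 → L0 hit [-]
  3 | W B0 → L0 hit [D]
  4 | W B8 → L2 miss [D]
  5 | W B2 → L2 miss wb→B8 [D]
  6 | W B2 → L2 hit [D]
  7 | W B2 → L2 hit [D]
  8 | W B2 → L2 hit [D]
  9 | R B1 → L1 hit [-]

DIRTY = [0, 2]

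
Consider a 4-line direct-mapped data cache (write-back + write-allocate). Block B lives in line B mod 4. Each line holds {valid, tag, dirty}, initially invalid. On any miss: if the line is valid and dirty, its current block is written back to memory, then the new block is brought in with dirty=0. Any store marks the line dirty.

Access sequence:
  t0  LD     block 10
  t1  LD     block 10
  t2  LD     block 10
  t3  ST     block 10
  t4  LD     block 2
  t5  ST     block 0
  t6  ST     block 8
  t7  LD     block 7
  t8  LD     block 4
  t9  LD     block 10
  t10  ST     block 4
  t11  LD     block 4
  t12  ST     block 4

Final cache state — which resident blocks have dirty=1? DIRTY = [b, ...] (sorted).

0: R B10 -> L2 miss  d=-]
1: R B10 -> L2 hit  d=-]
2: R B10 -> L2 hit  d=-]
3: W B10 -> L2 hit  d=D]
4: R B2 -> L2 miss wb->B10  d=-]
5: W B0 -> L0 miss  d=D]
6: W B8 -> L0 miss wb->B0  d=D]
7: R B7 -> L3 miss  d=-]
8: R B4 -> L0 miss wb->B8  d=-]
9: R B10 -> L2 miss  d=-]
10: W B4 -> L0 hit  d=D]
11: R B4 -> L0 hit  d=D]
12: W B4 -> L0 hit  d=D]

DIRTY = [4]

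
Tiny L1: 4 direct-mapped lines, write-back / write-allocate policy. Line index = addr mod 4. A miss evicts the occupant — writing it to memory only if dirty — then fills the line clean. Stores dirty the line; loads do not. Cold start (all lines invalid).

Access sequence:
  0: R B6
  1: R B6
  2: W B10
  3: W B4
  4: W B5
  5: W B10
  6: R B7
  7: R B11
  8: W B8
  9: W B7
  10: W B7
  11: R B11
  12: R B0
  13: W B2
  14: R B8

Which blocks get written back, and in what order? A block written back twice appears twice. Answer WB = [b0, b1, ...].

WB = [4, 7, 8, 10]

0: R B6 -> L2 miss  d=-]
1: R B6 -> L2 hit  d=-]
2: W B10 -> L2 miss  d=D]
3: W B4 -> L0 miss  d=D]
4: W B5 -> L1 miss  d=D]
5: W B10 -> L2 hit  d=D]
6: R B7 -> L3 miss  d=-]
7: R B11 -> L3 miss  d=-]
8: W B8 -> L0 miss wb->B4  d=D]
9: W B7 -> L3 miss  d=D]
10: W B7 -> L3 hit  d=D]
11: R B11 -> L3 miss wb->B7  d=-]
12: R B0 -> L0 miss wb->B8  d=-]
13: W B2 -> L2 miss wb->B10  d=D]
14: R B8 -> L0 miss  d=-]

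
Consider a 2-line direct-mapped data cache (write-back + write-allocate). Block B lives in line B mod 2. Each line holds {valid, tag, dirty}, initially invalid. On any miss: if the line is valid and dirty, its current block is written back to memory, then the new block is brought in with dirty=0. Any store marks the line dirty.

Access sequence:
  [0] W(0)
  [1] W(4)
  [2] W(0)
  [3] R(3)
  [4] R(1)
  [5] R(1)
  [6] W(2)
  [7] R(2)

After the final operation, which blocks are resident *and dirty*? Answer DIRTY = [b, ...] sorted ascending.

0: W B0 → L0 miss [D]
1: W B4 → L0 miss wb→B0 [D]
2: W B0 → L0 miss wb→B4 [D]
3: R B3 → L1 miss [-]
4: R B1 → L1 miss [-]
5: R B1 → L1 hit [-]
6: W B2 → L0 miss wb→B0 [D]
7: R B2 → L0 hit [D]

DIRTY = [2]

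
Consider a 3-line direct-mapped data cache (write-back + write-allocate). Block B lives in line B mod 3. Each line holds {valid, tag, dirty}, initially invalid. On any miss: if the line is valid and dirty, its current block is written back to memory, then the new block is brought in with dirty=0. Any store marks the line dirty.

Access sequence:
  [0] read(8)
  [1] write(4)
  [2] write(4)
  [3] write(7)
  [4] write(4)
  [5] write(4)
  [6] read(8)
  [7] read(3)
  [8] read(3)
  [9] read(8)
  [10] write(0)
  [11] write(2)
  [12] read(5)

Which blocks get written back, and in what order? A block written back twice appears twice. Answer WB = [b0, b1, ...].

0: R B8 -> L2 miss  d=-]
1: W B4 -> L1 miss  d=D]
2: W B4 -> L1 hit  d=D]
3: W B7 -> L1 miss wb->B4  d=D]
4: W B4 -> L1 miss wb->B7  d=D]
5: W B4 -> L1 hit  d=D]
6: R B8 -> L2 hit  d=-]
7: R B3 -> L0 miss  d=-]
8: R B3 -> L0 hit  d=-]
9: R B8 -> L2 hit  d=-]
10: W B0 -> L0 miss  d=D]
11: W B2 -> L2 miss  d=D]
12: R B5 -> L2 miss wb->B2  d=-]

WB = [4, 7, 2]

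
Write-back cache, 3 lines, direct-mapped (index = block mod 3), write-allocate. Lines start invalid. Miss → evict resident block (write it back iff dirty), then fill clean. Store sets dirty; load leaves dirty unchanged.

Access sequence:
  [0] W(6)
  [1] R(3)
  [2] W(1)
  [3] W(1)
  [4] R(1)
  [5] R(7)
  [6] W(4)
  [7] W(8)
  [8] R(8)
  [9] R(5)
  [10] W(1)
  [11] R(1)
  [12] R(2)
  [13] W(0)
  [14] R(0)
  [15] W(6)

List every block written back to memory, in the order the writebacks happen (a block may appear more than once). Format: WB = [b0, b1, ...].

WB = [6, 1, 8, 4, 0]

  0 | W B6 → L0 miss [D]
  1 | R B3 → L0 miss wb→B6 [-]
  2 | W B1 → L1 miss [D]
  3 | W B1 → L1 hit [D]
  4 | R B1 → L1 hit [D]
  5 | R B7 → L1 miss wb→B1 [-]
  6 | W B4 → L1 miss [D]
  7 | W B8 → L2 miss [D]
  8 | R B8 → L2 hit [D]
  9 | R B5 → L2 miss wb→B8 [-]
  10 | W B1 → L1 miss wb→B4 [D]
  11 | R B1 → L1 hit [D]
  12 | R B2 → L2 miss [-]
  13 | W B0 → L0 miss [D]
  14 | R B0 → L0 hit [D]
  15 | W B6 → L0 miss wb→B0 [D]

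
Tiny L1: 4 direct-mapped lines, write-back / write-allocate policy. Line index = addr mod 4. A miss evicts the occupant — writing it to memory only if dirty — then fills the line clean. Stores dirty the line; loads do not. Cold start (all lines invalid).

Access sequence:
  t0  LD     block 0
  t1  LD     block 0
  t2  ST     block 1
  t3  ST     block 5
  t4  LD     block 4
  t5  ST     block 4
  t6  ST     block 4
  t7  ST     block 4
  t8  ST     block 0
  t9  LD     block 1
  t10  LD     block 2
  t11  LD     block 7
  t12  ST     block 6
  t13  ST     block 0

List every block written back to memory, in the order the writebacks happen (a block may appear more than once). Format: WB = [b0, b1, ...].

0: R B0 → L0 miss [-]
1: R B0 → L0 hit [-]
2: W B1 → L1 miss [D]
3: W B5 → L1 miss wb→B1 [D]
4: R B4 → L0 miss [-]
5: W B4 → L0 hit [D]
6: W B4 → L0 hit [D]
7: W B4 → L0 hit [D]
8: W B0 → L0 miss wb→B4 [D]
9: R B1 → L1 miss wb→B5 [-]
10: R B2 → L2 miss [-]
11: R B7 → L3 miss [-]
12: W B6 → L2 miss [D]
13: W B0 → L0 hit [D]

WB = [1, 4, 5]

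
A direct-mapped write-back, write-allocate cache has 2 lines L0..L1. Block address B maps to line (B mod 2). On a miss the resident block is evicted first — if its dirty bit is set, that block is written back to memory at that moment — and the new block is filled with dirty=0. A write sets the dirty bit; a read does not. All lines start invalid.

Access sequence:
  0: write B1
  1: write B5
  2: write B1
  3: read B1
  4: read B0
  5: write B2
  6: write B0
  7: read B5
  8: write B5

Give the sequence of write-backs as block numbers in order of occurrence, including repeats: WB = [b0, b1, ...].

0: W B1 -> L1 miss  d=D]
1: W B5 -> L1 miss wb->B1  d=D]
2: W B1 -> L1 miss wb->B5  d=D]
3: R B1 -> L1 hit  d=D]
4: R B0 -> L0 miss  d=-]
5: W B2 -> L0 miss  d=D]
6: W B0 -> L0 miss wb->B2  d=D]
7: R B5 -> L1 miss wb->B1  d=-]
8: W B5 -> L1 hit  d=D]

WB = [1, 5, 2, 1]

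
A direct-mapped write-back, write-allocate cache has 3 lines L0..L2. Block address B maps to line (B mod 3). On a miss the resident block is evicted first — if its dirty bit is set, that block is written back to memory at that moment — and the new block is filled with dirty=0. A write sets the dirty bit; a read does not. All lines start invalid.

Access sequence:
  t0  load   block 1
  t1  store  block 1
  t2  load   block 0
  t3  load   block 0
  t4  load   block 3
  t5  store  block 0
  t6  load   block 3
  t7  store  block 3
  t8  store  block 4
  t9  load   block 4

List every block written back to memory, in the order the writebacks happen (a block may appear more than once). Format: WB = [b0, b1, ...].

WB = [0, 1]

  0 | R B1 → L1 miss [-]
  1 | W B1 → L1 hit [D]
  2 | R B0 → L0 miss [-]
  3 | R B0 → L0 hit [-]
  4 | R B3 → L0 miss [-]
  5 | W B0 → L0 miss [D]
  6 | R B3 → L0 miss wb→B0 [-]
  7 | W B3 → L0 hit [D]
  8 | W B4 → L1 miss wb→B1 [D]
  9 | R B4 → L1 hit [D]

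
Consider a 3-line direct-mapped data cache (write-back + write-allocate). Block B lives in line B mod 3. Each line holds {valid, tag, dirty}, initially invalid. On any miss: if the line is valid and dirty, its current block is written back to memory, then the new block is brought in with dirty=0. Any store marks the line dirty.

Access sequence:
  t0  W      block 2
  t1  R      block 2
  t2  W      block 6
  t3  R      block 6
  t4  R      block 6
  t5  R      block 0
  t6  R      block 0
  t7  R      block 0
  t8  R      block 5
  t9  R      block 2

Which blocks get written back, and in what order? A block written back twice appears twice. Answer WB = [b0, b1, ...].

WB = [6, 2]

  0 | W B2 → L2 miss [D]
  1 | R B2 → L2 hit [D]
  2 | W B6 → L0 miss [D]
  3 | R B6 → L0 hit [D]
  4 | R B6 → L0 hit [D]
  5 | R B0 → L0 miss wb→B6 [-]
  6 | R B0 → L0 hit [-]
  7 | R B0 → L0 hit [-]
  8 | R B5 → L2 miss wb→B2 [-]
  9 | R B2 → L2 miss [-]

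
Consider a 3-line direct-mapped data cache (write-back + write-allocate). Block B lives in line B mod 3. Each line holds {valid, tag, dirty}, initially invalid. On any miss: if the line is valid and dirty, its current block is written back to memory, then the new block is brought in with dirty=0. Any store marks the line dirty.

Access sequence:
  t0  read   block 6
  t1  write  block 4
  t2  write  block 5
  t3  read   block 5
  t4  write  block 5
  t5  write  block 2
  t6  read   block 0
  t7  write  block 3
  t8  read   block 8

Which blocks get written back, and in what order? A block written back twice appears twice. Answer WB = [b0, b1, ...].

WB = [5, 2]

  0 | R B6 → L0 miss [-]
  1 | W B4 → L1 miss [D]
  2 | W B5 → L2 miss [D]
  3 | R B5 → L2 hit [D]
  4 | W B5 → L2 hit [D]
  5 | W B2 → L2 miss wb→B5 [D]
  6 | R B0 → L0 miss [-]
  7 | W B3 → L0 miss [D]
  8 | R B8 → L2 miss wb→B2 [-]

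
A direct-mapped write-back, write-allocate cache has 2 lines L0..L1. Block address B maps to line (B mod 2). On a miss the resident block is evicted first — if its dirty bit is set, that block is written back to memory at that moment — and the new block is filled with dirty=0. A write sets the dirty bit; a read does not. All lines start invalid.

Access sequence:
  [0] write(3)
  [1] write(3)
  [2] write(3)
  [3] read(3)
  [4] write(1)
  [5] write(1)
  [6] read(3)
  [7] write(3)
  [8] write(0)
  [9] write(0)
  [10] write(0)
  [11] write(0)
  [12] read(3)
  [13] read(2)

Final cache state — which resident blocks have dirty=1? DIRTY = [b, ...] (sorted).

  0 | W B3 → L1 miss [D]
  1 | W B3 → L1 hit [D]
  2 | W B3 → L1 hit [D]
  3 | R B3 → L1 hit [D]
  4 | W B1 → L1 miss wb→B3 [D]
  5 | W B1 → L1 hit [D]
  6 | R B3 → L1 miss wb→B1 [-]
  7 | W B3 → L1 hit [D]
  8 | W B0 → L0 miss [D]
  9 | W B0 → L0 hit [D]
  10 | W B0 → L0 hit [D]
  11 | W B0 → L0 hit [D]
  12 | R B3 → L1 hit [D]
  13 | R B2 → L0 miss wb→B0 [-]

DIRTY = [3]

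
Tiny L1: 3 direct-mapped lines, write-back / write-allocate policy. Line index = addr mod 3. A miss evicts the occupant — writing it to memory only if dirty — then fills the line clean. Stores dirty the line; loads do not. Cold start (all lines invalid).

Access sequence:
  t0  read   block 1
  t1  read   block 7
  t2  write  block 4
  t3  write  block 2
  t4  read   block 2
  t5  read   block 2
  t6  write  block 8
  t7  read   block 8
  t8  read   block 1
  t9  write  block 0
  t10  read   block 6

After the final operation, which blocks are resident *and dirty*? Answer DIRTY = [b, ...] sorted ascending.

DIRTY = [8]

  0 | R B1 → L1 miss [-]
  1 | R B7 → L1 miss [-]
  2 | W B4 → L1 miss [D]
  3 | W B2 → L2 miss [D]
  4 | R B2 → L2 hit [D]
  5 | R B2 → L2 hit [D]
  6 | W B8 → L2 miss wb→B2 [D]
  7 | R B8 → L2 hit [D]
  8 | R B1 → L1 miss wb→B4 [-]
  9 | W B0 → L0 miss [D]
  10 | R B6 → L0 miss wb→B0 [-]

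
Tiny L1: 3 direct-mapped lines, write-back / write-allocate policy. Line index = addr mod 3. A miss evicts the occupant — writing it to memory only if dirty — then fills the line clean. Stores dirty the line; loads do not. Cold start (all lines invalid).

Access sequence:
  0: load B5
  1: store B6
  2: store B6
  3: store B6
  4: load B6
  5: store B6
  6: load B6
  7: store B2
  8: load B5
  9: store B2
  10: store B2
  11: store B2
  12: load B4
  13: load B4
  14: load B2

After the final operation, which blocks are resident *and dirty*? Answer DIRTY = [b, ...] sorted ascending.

DIRTY = [2, 6]

0: R B5 → L2 miss [-]
1: W B6 → L0 miss [D]
2: W B6 → L0 hit [D]
3: W B6 → L0 hit [D]
4: R B6 → L0 hit [D]
5: W B6 → L0 hit [D]
6: R B6 → L0 hit [D]
7: W B2 → L2 miss [D]
8: R B5 → L2 miss wb→B2 [-]
9: W B2 → L2 miss [D]
10: W B2 → L2 hit [D]
11: W B2 → L2 hit [D]
12: R B4 → L1 miss [-]
13: R B4 → L1 hit [-]
14: R B2 → L2 hit [D]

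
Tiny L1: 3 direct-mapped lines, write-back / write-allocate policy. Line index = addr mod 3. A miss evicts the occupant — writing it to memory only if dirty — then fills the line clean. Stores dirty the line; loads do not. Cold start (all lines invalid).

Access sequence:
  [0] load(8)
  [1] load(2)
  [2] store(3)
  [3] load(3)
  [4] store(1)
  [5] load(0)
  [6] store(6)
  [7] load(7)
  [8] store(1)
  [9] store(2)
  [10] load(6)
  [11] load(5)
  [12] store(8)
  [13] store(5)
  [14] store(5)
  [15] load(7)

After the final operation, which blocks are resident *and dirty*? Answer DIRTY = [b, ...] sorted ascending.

0: R B8 → L2 miss [-]
1: R B2 → L2 miss [-]
2: W B3 → L0 miss [D]
3: R B3 → L0 hit [D]
4: W B1 → L1 miss [D]
5: R B0 → L0 miss wb→B3 [-]
6: W B6 → L0 miss [D]
7: R B7 → L1 miss wb→B1 [-]
8: W B1 → L1 miss [D]
9: W B2 → L2 hit [D]
10: R B6 → L0 hit [D]
11: R B5 → L2 miss wb→B2 [-]
12: W B8 → L2 miss [D]
13: W B5 → L2 miss wb→B8 [D]
14: W B5 → L2 hit [D]
15: R B7 → L1 miss wb→B1 [-]

DIRTY = [5, 6]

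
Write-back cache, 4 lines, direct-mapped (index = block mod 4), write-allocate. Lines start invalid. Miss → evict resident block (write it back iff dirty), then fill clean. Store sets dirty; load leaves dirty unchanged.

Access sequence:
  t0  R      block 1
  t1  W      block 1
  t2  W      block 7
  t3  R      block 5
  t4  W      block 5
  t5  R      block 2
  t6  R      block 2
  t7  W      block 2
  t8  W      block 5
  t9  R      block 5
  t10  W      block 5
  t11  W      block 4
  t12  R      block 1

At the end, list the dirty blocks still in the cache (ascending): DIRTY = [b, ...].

0: R B1 -> L1 miss  d=-]
1: W B1 -> L1 hit  d=D]
2: W B7 -> L3 miss  d=D]
3: R B5 -> L1 miss wb->B1  d=-]
4: W B5 -> L1 hit  d=D]
5: R B2 -> L2 miss  d=-]
6: R B2 -> L2 hit  d=-]
7: W B2 -> L2 hit  d=D]
8: W B5 -> L1 hit  d=D]
9: R B5 -> L1 hit  d=D]
10: W B5 -> L1 hit  d=D]
11: W B4 -> L0 miss  d=D]
12: R B1 -> L1 miss wb->B5  d=-]

DIRTY = [2, 4, 7]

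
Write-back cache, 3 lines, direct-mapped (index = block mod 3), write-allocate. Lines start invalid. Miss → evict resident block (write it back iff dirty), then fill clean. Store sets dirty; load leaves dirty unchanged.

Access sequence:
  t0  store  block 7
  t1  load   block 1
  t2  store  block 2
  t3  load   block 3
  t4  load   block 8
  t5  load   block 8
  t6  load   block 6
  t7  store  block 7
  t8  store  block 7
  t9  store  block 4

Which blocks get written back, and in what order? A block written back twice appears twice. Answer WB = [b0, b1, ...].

WB = [7, 2, 7]

  0 | W B7 → L1 miss [D]
  1 | R B1 → L1 miss wb→B7 [-]
  2 | W B2 → L2 miss [D]
  3 | R B3 → L0 miss [-]
  4 | R B8 → L2 miss wb→B2 [-]
  5 | R B8 → L2 hit [-]
  6 | R B6 → L0 miss [-]
  7 | W B7 → L1 miss [D]
  8 | W B7 → L1 hit [D]
  9 | W B4 → L1 miss wb→B7 [D]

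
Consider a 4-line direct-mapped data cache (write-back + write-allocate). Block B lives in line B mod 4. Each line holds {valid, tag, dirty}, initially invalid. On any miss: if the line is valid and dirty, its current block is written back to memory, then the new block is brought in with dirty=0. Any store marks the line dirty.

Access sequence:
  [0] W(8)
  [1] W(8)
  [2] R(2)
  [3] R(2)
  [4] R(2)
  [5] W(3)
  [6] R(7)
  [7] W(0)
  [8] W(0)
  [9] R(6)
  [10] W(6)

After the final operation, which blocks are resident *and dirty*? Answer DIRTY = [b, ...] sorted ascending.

DIRTY = [0, 6]

0: W B8 → L0 miss [D]
1: W B8 → L0 hit [D]
2: R B2 → L2 miss [-]
3: R B2 → L2 hit [-]
4: R B2 → L2 hit [-]
5: W B3 → L3 miss [D]
6: R B7 → L3 miss wb→B3 [-]
7: W B0 → L0 miss wb→B8 [D]
8: W B0 → L0 hit [D]
9: R B6 → L2 miss [-]
10: W B6 → L2 hit [D]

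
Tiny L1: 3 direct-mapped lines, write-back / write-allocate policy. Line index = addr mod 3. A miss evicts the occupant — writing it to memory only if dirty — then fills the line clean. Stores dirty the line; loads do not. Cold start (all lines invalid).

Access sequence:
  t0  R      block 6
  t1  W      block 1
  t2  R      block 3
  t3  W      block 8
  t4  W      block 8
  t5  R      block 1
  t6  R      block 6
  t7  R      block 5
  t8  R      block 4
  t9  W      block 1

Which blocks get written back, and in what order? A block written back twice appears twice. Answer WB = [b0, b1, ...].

0: R B6 -> L0 miss  d=-]
1: W B1 -> L1 miss  d=D]
2: R B3 -> L0 miss  d=-]
3: W B8 -> L2 miss  d=D]
4: W B8 -> L2 hit  d=D]
5: R B1 -> L1 hit  d=D]
6: R B6 -> L0 miss  d=-]
7: R B5 -> L2 miss wb->B8  d=-]
8: R B4 -> L1 miss wb->B1  d=-]
9: W B1 -> L1 miss  d=D]

WB = [8, 1]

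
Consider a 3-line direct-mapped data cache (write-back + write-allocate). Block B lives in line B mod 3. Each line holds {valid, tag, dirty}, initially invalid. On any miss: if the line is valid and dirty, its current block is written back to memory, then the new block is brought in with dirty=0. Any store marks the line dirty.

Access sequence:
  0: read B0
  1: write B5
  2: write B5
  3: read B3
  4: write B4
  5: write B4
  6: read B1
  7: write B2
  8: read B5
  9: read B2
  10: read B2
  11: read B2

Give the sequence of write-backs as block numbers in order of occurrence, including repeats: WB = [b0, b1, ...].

0: R B0 -> L0 miss  d=-]
1: W B5 -> L2 miss  d=D]
2: W B5 -> L2 hit  d=D]
3: R B3 -> L0 miss  d=-]
4: W B4 -> L1 miss  d=D]
5: W B4 -> L1 hit  d=D]
6: R B1 -> L1 miss wb->B4  d=-]
7: W B2 -> L2 miss wb->B5  d=D]
8: R B5 -> L2 miss wb->B2  d=-]
9: R B2 -> L2 miss  d=-]
10: R B2 -> L2 hit  d=-]
11: R B2 -> L2 hit  d=-]

WB = [4, 5, 2]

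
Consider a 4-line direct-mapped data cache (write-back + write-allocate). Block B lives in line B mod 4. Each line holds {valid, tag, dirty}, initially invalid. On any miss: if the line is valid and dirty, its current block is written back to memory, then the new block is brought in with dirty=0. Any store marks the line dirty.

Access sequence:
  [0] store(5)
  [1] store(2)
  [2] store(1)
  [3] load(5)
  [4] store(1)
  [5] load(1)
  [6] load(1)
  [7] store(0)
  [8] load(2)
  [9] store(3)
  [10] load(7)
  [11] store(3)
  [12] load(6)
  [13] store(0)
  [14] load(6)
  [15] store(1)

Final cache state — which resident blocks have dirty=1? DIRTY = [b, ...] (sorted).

DIRTY = [0, 1, 3]

0: W B5 → L1 miss [D]
1: W B2 → L2 miss [D]
2: W B1 → L1 miss wb→B5 [D]
3: R B5 → L1 miss wb→B1 [-]
4: W B1 → L1 miss [D]
5: R B1 → L1 hit [D]
6: R B1 → L1 hit [D]
7: W B0 → L0 miss [D]
8: R B2 → L2 hit [D]
9: W B3 → L3 miss [D]
10: R B7 → L3 miss wb→B3 [-]
11: W B3 → L3 miss [D]
12: R B6 → L2 miss wb→B2 [-]
13: W B0 → L0 hit [D]
14: R B6 → L2 hit [-]
15: W B1 → L1 hit [D]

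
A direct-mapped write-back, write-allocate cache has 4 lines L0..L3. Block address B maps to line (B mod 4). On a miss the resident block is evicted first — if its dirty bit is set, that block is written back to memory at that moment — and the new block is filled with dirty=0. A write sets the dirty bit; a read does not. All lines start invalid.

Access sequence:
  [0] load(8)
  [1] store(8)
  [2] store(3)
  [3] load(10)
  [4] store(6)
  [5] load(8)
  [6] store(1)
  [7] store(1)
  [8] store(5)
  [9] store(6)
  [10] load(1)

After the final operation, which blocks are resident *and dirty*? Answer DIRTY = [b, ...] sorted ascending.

DIRTY = [3, 6, 8]

0: R B8 → L0 miss [-]
1: W B8 → L0 hit [D]
2: W B3 → L3 miss [D]
3: R B10 → L2 miss [-]
4: W B6 → L2 miss [D]
5: R B8 → L0 hit [D]
6: W B1 → L1 miss [D]
7: W B1 → L1 hit [D]
8: W B5 → L1 miss wb→B1 [D]
9: W B6 → L2 hit [D]
10: R B1 → L1 miss wb→B5 [-]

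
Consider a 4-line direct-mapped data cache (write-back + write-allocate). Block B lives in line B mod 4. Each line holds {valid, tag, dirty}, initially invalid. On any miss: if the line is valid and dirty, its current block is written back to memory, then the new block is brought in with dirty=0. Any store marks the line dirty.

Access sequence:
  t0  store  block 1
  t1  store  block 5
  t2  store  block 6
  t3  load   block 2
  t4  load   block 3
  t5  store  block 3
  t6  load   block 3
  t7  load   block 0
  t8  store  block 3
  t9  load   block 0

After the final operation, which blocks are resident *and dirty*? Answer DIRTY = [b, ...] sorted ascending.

0: W B1 -> L1 miss  d=D]
1: W B5 -> L1 miss wb->B1  d=D]
2: W B6 -> L2 miss  d=D]
3: R B2 -> L2 miss wb->B6  d=-]
4: R B3 -> L3 miss  d=-]
5: W B3 -> L3 hit  d=D]
6: R B3 -> L3 hit  d=D]
7: R B0 -> L0 miss  d=-]
8: W B3 -> L3 hit  d=D]
9: R B0 -> L0 hit  d=-]

DIRTY = [3, 5]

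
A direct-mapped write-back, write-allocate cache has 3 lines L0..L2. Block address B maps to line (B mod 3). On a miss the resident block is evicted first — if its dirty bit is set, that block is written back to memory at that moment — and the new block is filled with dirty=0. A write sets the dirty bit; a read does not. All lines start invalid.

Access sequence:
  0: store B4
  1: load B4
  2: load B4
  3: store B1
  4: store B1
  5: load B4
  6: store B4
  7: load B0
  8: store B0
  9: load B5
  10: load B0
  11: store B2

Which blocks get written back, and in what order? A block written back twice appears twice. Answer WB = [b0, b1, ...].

0: W B4 -> L1 miss  d=D]
1: R B4 -> L1 hit  d=D]
2: R B4 -> L1 hit  d=D]
3: W B1 -> L1 miss wb->B4  d=D]
4: W B1 -> L1 hit  d=D]
5: R B4 -> L1 miss wb->B1  d=-]
6: W B4 -> L1 hit  d=D]
7: R B0 -> L0 miss  d=-]
8: W B0 -> L0 hit  d=D]
9: R B5 -> L2 miss  d=-]
10: R B0 -> L0 hit  d=D]
11: W B2 -> L2 miss  d=D]

WB = [4, 1]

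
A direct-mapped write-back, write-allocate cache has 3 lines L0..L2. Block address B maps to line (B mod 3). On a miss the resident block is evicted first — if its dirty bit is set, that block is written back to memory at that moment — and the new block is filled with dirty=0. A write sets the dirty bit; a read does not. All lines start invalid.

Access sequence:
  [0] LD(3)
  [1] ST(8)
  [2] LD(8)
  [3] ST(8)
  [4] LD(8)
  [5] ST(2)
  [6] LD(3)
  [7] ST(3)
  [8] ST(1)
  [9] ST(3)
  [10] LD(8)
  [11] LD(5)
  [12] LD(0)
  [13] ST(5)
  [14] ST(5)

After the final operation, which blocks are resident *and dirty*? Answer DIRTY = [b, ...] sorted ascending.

DIRTY = [1, 5]

  0 | R B3 → L0 miss [-]
  1 | W B8 → L2 miss [D]
  2 | R B8 → L2 hit [D]
  3 | W B8 → L2 hit [D]
  4 | R B8 → L2 hit [D]
  5 | W B2 → L2 miss wb→B8 [D]
  6 | R B3 → L0 hit [-]
  7 | W B3 → L0 hit [D]
  8 | W B1 → L1 miss [D]
  9 | W B3 → L0 hit [D]
  10 | R B8 → L2 miss wb→B2 [-]
  11 | R B5 → L2 miss [-]
  12 | R B0 → L0 miss wb→B3 [-]
  13 | W B5 → L2 hit [D]
  14 | W B5 → L2 hit [D]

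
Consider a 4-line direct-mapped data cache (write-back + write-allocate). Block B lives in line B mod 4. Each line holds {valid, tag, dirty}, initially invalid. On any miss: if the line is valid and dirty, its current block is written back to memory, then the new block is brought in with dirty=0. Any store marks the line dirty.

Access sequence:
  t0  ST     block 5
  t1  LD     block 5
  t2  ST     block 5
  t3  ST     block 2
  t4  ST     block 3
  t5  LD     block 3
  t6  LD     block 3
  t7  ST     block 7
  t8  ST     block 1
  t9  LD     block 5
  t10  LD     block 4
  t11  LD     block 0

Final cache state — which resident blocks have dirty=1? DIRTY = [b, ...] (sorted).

DIRTY = [2, 7]

0: W B5 → L1 miss [D]
1: R B5 → L1 hit [D]
2: W B5 → L1 hit [D]
3: W B2 → L2 miss [D]
4: W B3 → L3 miss [D]
5: R B3 → L3 hit [D]
6: R B3 → L3 hit [D]
7: W B7 → L3 miss wb→B3 [D]
8: W B1 → L1 miss wb→B5 [D]
9: R B5 → L1 miss wb→B1 [-]
10: R B4 → L0 miss [-]
11: R B0 → L0 miss [-]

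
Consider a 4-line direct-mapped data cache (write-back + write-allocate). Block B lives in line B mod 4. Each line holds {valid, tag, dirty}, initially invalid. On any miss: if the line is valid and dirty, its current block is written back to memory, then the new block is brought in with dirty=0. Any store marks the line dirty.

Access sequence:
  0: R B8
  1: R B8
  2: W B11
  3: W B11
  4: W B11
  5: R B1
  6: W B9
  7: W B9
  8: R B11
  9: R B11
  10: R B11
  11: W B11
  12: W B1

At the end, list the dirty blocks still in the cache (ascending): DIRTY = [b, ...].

0: R B8 -> L0 miss  d=-]
1: R B8 -> L0 hit  d=-]
2: W B11 -> L3 miss  d=D]
3: W B11 -> L3 hit  d=D]
4: W B11 -> L3 hit  d=D]
5: R B1 -> L1 miss  d=-]
6: W B9 -> L1 miss  d=D]
7: W B9 -> L1 hit  d=D]
8: R B11 -> L3 hit  d=D]
9: R B11 -> L3 hit  d=D]
10: R B11 -> L3 hit  d=D]
11: W B11 -> L3 hit  d=D]
12: W B1 -> L1 miss wb->B9  d=D]

DIRTY = [1, 11]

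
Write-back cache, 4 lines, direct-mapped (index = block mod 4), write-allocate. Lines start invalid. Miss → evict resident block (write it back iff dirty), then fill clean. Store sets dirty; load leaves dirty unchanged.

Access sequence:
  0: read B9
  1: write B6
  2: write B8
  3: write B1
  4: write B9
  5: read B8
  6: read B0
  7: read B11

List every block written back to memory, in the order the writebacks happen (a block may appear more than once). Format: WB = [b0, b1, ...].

WB = [1, 8]

0: R B9 → L1 miss [-]
1: W B6 → L2 miss [D]
2: W B8 → L0 miss [D]
3: W B1 → L1 miss [D]
4: W B9 → L1 miss wb→B1 [D]
5: R B8 → L0 hit [D]
6: R B0 → L0 miss wb→B8 [-]
7: R B11 → L3 miss [-]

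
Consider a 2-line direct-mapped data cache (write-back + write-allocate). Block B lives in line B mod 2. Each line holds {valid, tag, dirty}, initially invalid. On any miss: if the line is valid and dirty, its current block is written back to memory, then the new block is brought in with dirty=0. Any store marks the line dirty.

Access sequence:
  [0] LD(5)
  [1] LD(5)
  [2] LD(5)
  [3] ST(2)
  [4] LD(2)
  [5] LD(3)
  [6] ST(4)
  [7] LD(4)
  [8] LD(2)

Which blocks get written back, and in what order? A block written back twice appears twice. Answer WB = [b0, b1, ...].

  0 | R B5 → L1 miss [-]
  1 | R B5 → L1 hit [-]
  2 | R B5 → L1 hit [-]
  3 | W B2 → L0 miss [D]
  4 | R B2 → L0 hit [D]
  5 | R B3 → L1 miss [-]
  6 | W B4 → L0 miss wb→B2 [D]
  7 | R B4 → L0 hit [D]
  8 | R B2 → L0 miss wb→B4 [-]

WB = [2, 4]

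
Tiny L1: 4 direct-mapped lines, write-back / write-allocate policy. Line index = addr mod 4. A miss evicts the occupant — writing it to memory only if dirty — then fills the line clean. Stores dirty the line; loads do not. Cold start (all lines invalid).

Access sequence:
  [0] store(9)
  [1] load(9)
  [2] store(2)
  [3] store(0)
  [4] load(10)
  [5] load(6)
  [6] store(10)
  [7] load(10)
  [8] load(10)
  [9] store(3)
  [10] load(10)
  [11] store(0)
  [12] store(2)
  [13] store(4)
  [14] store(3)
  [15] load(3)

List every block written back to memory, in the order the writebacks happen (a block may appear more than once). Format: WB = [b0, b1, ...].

0: W B9 -> L1 miss  d=D]
1: R B9 -> L1 hit  d=D]
2: W B2 -> L2 miss  d=D]
3: W B0 -> L0 miss  d=D]
4: R B10 -> L2 miss wb->B2  d=-]
5: R B6 -> L2 miss  d=-]
6: W B10 -> L2 miss  d=D]
7: R B10 -> L2 hit  d=D]
8: R B10 -> L2 hit  d=D]
9: W B3 -> L3 miss  d=D]
10: R B10 -> L2 hit  d=D]
11: W B0 -> L0 hit  d=D]
12: W B2 -> L2 miss wb->B10  d=D]
13: W B4 -> L0 miss wb->B0  d=D]
14: W B3 -> L3 hit  d=D]
15: R B3 -> L3 hit  d=D]

WB = [2, 10, 0]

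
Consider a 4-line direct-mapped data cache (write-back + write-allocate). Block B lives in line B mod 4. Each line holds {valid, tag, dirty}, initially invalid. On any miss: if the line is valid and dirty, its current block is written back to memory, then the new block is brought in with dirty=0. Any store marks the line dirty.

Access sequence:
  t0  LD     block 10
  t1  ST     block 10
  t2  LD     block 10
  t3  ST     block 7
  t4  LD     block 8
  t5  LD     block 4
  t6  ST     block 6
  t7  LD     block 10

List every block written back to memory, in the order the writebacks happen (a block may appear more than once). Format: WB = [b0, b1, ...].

WB = [10, 6]

  0 | R B10 → L2 miss [-]
  1 | W B10 → L2 hit [D]
  2 | R B10 → L2 hit [D]
  3 | W B7 → L3 miss [D]
  4 | R B8 → L0 miss [-]
  5 | R B4 → L0 miss [-]
  6 | W B6 → L2 miss wb→B10 [D]
  7 | R B10 → L2 miss wb→B6 [-]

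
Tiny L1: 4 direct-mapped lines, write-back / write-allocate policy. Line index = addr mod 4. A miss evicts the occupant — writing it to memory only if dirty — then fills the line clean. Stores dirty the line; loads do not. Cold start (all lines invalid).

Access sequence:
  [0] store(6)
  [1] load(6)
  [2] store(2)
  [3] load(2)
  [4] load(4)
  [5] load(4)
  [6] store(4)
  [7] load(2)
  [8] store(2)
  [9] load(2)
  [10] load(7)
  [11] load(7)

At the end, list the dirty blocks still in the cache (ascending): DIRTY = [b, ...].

DIRTY = [2, 4]

  0 | W B6 → L2 miss [D]
  1 | R B6 → L2 hit [D]
  2 | W B2 → L2 miss wb→B6 [D]
  3 | R B2 → L2 hit [D]
  4 | R B4 → L0 miss [-]
  5 | R B4 → L0 hit [-]
  6 | W B4 → L0 hit [D]
  7 | R B2 → L2 hit [D]
  8 | W B2 → L2 hit [D]
  9 | R B2 → L2 hit [D]
  10 | R B7 → L3 miss [-]
  11 | R B7 → L3 hit [-]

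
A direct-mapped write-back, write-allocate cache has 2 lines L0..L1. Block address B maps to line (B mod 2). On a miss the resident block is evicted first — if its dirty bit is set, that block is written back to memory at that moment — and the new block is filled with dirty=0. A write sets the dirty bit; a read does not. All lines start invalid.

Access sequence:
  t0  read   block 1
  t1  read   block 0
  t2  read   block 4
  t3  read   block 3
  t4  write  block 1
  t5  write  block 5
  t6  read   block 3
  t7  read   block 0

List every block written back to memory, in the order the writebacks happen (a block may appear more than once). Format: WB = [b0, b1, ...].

WB = [1, 5]

0: R B1 → L1 miss [-]
1: R B0 → L0 miss [-]
2: R B4 → L0 miss [-]
3: R B3 → L1 miss [-]
4: W B1 → L1 miss [D]
5: W B5 → L1 miss wb→B1 [D]
6: R B3 → L1 miss wb→B5 [-]
7: R B0 → L0 miss [-]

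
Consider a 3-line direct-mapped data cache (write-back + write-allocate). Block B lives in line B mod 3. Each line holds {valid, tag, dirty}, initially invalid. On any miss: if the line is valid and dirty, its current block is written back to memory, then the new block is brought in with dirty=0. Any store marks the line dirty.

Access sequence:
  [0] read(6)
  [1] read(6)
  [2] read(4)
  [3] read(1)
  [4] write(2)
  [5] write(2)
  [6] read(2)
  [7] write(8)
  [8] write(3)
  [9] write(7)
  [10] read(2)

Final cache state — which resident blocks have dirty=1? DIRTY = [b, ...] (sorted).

DIRTY = [3, 7]

  0 | R B6 → L0 miss [-]
  1 | R B6 → L0 hit [-]
  2 | R B4 → L1 miss [-]
  3 | R B1 → L1 miss [-]
  4 | W B2 → L2 miss [D]
  5 | W B2 → L2 hit [D]
  6 | R B2 → L2 hit [D]
  7 | W B8 → L2 miss wb→B2 [D]
  8 | W B3 → L0 miss [D]
  9 | W B7 → L1 miss [D]
  10 | R B2 → L2 miss wb→B8 [-]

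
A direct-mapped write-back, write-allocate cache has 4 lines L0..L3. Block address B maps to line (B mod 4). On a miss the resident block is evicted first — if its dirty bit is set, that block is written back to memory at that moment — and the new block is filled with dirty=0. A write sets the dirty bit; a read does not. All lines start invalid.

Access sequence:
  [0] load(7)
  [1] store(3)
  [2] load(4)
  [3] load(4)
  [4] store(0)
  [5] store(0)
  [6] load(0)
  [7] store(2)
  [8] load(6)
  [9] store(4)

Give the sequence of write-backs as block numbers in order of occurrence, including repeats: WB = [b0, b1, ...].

0: R B7 → L3 miss [-]
1: W B3 → L3 miss [D]
2: R B4 → L0 miss [-]
3: R B4 → L0 hit [-]
4: W B0 → L0 miss [D]
5: W B0 → L0 hit [D]
6: R B0 → L0 hit [D]
7: W B2 → L2 miss [D]
8: R B6 → L2 miss wb→B2 [-]
9: W B4 → L0 miss wb→B0 [D]

WB = [2, 0]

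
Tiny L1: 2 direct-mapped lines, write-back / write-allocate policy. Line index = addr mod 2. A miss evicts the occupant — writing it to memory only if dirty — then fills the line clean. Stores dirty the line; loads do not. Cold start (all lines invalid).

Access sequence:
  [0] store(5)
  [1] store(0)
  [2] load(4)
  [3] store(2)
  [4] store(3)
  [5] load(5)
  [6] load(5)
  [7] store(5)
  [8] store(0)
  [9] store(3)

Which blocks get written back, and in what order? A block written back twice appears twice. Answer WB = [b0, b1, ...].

  0 | W B5 → L1 miss [D]
  1 | W B0 → L0 miss [D]
  2 | R B4 → L0 miss wb→B0 [-]
  3 | W B2 → L0 miss [D]
  4 | W B3 → L1 miss wb→B5 [D]
  5 | R B5 → L1 miss wb→B3 [-]
  6 | R B5 → L1 hit [-]
  7 | W B5 → L1 hit [D]
  8 | W B0 → L0 miss wb→B2 [D]
  9 | W B3 → L1 miss wb→B5 [D]

WB = [0, 5, 3, 2, 5]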